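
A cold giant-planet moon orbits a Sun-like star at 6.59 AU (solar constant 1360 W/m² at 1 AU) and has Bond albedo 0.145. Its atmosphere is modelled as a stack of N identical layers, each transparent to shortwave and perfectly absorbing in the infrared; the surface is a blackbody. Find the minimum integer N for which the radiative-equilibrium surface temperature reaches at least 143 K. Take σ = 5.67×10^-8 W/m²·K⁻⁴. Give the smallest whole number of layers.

3

By the inverse-square law, S = 1360/6.59² = 31.32 W/m².
OLR = S(1−α)/4 = 6.694 W/m²; the top layer radiates at T_e = 104.2 K.
T_s = (N+1)^(1/4)·T_e ≥ 143 K requires N+1 ≥ (T_s/T_e)⁴ = (143/104.2)⁴ = 3.542.
Rounding up, N = 3.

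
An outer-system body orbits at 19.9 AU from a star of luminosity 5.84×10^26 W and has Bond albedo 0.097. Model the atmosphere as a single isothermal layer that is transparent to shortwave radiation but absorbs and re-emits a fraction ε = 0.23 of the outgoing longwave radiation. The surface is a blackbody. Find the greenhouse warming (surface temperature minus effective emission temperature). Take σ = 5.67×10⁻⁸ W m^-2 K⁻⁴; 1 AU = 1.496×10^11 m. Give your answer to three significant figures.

d = 19.9 × 1.496×10^11 m = 2.977×10^12 m.
S = L/(4πd²) = 5.244 W m^-2.
At the top of the atmosphere, σT_e⁴ = S(1−α)/4 = 1.184 W m^-2, giving T_e = 67.60 K.
The surface balance (absorbed SW + ε·downward IR = σT_s⁴) with T_a⁴ = T_s⁴/2 reduces to T_s = T_e·[2/(2−ε)]^¼ = 69.69 K.
T_s − T_e = 69.69 − 67.60 = 2.096 K.

2.10 K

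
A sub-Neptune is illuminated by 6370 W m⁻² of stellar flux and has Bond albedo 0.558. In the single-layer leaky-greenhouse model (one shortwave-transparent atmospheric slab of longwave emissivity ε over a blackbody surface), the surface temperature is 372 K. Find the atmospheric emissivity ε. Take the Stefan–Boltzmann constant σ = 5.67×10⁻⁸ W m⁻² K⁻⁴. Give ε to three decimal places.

First, T_e = [6370·(1−0.558)/(4σ)]^(1/4) = 333.8 K.
Since (2−ε)/2 = (T_e/T_s)⁴ = 0.6483, ε = 0.7035.

0.703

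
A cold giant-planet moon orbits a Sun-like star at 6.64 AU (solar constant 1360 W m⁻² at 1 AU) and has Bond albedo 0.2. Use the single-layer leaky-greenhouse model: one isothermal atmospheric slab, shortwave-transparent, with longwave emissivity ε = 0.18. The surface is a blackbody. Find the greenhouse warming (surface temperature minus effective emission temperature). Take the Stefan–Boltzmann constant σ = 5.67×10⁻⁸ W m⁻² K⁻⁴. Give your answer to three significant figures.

Irradiance scales as 1/d², so S = 1360 W m⁻² × (1/6.64)² = 30.85 W m⁻².
The planet radiates to space at T_e = [S(1−α)/(4σ)]^(1/4) = 102.1 K.
Surface balance with a leaky layer gives σT_s⁴ = σT_e⁴·2/(2−ε), so T_s = T_e·[2/(2−0.18)]^(1/4) = 104.6 K.
The atmosphere warms the surface by 2.437 K.

2.44 K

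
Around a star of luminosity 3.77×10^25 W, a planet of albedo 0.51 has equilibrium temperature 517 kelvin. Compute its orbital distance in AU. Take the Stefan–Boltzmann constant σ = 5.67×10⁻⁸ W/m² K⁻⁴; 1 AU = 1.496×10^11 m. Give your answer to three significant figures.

0.0637 AU

The flux needed for this T is 4σT⁴/(1−0.51) = 33070 W/m².
Then d = [L/(4πS)]^(1/2) = 9.525×10^9 m, i.e. 0.06367 AU.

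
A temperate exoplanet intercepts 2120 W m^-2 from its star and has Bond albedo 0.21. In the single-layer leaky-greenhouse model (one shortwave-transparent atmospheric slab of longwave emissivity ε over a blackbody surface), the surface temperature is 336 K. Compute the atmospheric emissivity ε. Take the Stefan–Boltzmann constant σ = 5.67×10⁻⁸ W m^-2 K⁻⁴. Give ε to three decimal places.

0.841

Effective temperature: T_e = [S(1−α)/(4σ)]^(1/4) = 293.1 K.
T_s⁴ = T_e⁴·2/(2−ε) → ε = 2 − 2(T_e/T_s)⁴ = 2 − 2·(293.1/336)⁴ = 0.8412.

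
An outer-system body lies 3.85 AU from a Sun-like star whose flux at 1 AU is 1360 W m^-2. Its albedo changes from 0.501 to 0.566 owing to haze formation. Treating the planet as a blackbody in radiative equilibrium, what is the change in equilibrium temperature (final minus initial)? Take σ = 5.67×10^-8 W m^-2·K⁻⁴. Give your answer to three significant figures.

-4.09 kelvin

Irradiance scales as 1/d², so S = 1360 W m^-2 × (1/3.85)² = 91.75 W m^-2.
Before: T₁ = [91.75·0.499/(4σ)]^(1/4) = 119.2 K.
With α = 0.566, T₂ = 115.1 K.
ΔT = T₂ − T₁ = -4.087 K.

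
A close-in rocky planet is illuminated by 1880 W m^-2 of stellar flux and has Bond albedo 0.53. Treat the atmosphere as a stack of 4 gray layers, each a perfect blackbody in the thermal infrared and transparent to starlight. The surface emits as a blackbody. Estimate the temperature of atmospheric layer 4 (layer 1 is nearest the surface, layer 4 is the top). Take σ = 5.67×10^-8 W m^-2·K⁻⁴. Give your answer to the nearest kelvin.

250 kelvin

Top-of-atmosphere balance: σT_e⁴ = S(1−α)/4 = 220.9 W m^-2 → T_e = 249.8 K.
Each opaque layer satisfies 2T_j⁴ = T_{j−1}⁴ + T_{j+1}⁴, giving T_k⁴ = (N+1−k)T_e⁴.
With k = 4: T_4 = (4+1−4)^¼·249.8 K = 249.8 K.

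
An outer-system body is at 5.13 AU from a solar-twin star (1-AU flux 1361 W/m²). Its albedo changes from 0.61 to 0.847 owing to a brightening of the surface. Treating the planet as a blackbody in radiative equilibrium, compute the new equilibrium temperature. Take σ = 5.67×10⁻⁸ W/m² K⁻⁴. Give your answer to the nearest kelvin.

Irradiance scales as 1/d², so S = 1361 W/m² × (1/5.13)² = 51.72 W/m².
With the new albedo, S(1−α₂)/4 = 1.978 W/m², so T₂ = 76.85 K.

77 K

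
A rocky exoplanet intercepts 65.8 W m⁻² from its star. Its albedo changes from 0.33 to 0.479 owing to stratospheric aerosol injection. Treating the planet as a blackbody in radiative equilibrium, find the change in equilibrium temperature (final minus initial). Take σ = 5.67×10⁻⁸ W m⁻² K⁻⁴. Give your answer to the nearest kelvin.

-7 K

Before: T₁ = [65.80·0.67/(4σ)]^(1/4) = 118.1 K.
Final:   T₂ = [S(1−0.479)/(4σ)]^(1/4) = 110.9 K.
ΔT = T₂ − T₁ = -7.196 K.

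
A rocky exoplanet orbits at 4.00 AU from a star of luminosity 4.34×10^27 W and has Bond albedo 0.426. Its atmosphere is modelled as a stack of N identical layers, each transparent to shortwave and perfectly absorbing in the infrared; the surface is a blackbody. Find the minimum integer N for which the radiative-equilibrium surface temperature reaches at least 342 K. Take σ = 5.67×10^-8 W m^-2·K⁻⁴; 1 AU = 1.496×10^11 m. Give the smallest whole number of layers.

Orbital distance: d = 4.00 AU = 5.984×10^11 m.
Flux at the orbit: S = L/(4πd²) = 4.34×10^27/(4π·(5.98×10^11)²) = 964.5 W m^-2.
Top-of-atmosphere balance: σT_e⁴ = S(1−α)/4 = 138.4 W m^-2 → T_e = 222.3 K.
Need (N+1)T_e⁴ ≥ T_s⁴, i.e. N+1 ≥ (342/222.3)⁴ = 5.605.
So N ≥ 4.605; the smallest integer is N = 5.

5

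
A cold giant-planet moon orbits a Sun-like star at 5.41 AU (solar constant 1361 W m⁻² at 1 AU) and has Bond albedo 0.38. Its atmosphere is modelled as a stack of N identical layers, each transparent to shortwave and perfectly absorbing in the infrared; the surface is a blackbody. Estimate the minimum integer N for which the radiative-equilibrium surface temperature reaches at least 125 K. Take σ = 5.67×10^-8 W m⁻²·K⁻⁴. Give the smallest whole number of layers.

Irradiance scales as 1/d², so S = 1361 W m⁻² × (1/5.41)² = 46.50 W m⁻².
The effective emission temperature is T_e = [S(1−α)/(4σ)]^¼ = 106.2 K.
Need (N+1)T_e⁴ ≥ T_s⁴, i.e. N+1 ≥ (125/106.2)⁴ = 1.921.
Rounding up, N = 1.

1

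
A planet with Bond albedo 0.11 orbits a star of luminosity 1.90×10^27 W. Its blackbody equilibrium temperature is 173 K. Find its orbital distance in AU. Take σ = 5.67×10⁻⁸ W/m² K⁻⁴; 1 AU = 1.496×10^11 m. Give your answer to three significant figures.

Required flux: S = 4σT⁴/(1−α) = 228.3 W/m².
Then d = [L/(4πS)]^(1/2) = 8.139×10^11 m, i.e. 5.440 AU.

5.44 AU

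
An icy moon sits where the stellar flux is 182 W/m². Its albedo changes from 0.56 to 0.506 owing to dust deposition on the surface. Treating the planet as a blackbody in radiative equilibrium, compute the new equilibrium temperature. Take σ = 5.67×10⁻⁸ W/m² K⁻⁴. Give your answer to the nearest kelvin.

New equilibrium: T₂ = [(1−0.506)·182.0/(4σ)]^(1/4) = 141.1 K.

141 K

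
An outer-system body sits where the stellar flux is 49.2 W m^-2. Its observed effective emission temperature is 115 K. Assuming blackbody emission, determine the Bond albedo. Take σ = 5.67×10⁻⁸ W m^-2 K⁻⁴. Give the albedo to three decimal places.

0.194

Energy balance: S(1−α)/4 = σT⁴, so 1−α = 4σT⁴/S.
σT⁴ = 9.917 W m^-2, so 4σT⁴ = 39.67 W m^-2.
1−α = 39.67/49.20 = 0.8062, so α = 0.1938.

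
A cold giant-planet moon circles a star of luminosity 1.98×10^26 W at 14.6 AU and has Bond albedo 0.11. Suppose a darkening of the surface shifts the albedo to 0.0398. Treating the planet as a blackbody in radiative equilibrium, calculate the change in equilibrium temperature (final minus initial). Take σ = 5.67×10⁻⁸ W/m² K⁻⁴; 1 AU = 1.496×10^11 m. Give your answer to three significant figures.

1.15 kelvin

Orbital distance: d = 14.6 AU = 2.184×10^12 m.
Spreading L over a sphere of radius d: S = 1.98×10^26/(4π·2.18×10^12²) = 3.303 W/m².
Initial: T₁ = [S(1−0.11)/(4σ)]^(1/4) = 60.00 K.
Final:   T₂ = [S(1−0.0398)/(4σ)]^(1/4) = 61.15 K.
ΔT = T₂ − T₁ = 1.150 K.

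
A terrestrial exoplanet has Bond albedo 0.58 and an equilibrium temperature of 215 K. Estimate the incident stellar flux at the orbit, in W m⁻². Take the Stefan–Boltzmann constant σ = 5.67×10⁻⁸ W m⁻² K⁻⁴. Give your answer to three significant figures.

1150 W m⁻²

From S(1−α)/4 = σT⁴: S = 4σT⁴/(1−α).
The emitted flux is σT⁴ = 121.2 W m⁻².
So S = 4×121.2/(1−0.58) = 1154 W m⁻².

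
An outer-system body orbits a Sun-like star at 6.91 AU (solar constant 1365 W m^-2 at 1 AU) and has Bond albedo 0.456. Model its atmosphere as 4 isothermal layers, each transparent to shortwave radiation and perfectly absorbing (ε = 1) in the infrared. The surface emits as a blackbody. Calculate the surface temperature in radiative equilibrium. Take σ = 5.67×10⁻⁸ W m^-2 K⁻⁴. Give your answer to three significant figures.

By the inverse-square law, S = 1365/6.91² = 28.59 W m^-2.
OLR = S(1−α)/4 = 3.888 W m^-2; the top layer radiates at T_e = 91.00 K.
Layer-by-layer balance gives σT_s⁴ = (N+1)σT_e⁴, so T_s = 5^¼·91.00 = 136.1 K.

136 K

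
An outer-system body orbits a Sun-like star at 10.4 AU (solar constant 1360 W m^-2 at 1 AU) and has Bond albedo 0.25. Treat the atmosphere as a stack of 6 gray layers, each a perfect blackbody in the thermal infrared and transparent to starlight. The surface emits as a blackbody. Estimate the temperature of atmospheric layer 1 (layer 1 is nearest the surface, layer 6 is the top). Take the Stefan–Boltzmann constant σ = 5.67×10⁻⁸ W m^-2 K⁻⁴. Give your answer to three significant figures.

By the inverse-square law, S = 1360/10.4² = 12.57 W m^-2.
The effective emission temperature is T_e = [S(1−α)/(4σ)]^¼ = 80.30 K.
Each opaque layer satisfies 2T_j⁴ = T_{j−1}⁴ + T_{j+1}⁴, giving T_k⁴ = (N+1−k)T_e⁴.
With k = 1: T_1 = (6+1−1)^¼·80.30 K = 125.7 K.

126 K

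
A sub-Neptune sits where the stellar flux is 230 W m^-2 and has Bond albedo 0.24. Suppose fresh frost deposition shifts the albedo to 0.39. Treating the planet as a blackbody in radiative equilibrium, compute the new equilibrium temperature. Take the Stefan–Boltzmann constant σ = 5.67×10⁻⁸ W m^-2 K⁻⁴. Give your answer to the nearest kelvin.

158 kelvin

With the new albedo, S(1−α₂)/4 = 35.07 W m^-2, so T₂ = 157.7 K.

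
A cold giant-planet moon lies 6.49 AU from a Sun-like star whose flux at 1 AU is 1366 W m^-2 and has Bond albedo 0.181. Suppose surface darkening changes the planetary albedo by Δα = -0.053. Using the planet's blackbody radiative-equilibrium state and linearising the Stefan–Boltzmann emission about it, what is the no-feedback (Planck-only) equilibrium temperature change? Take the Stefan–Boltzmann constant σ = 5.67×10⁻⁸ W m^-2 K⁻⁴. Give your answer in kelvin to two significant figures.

Irradiance scales as 1/d², so S = 1366 W m^-2 × (1/6.49)² = 32.43 W m^-2.
Reference equilibrium: T_e = [S(1−α)/(4σ)]^(1/4) = 104.0 K.
TOA radiative forcing: ΔF = −S·Δα/4 = −32.43·(-0.053)/4 = 0.4297 W m^-2.
Linearising σT⁴ gives d(σT⁴)/dT = 4σT_e³ = 0.2553 W m^-2 per K.
Hence the no-feedback warming is ΔF/(4σT_e³) = 1.68 K.

1.7 kelvin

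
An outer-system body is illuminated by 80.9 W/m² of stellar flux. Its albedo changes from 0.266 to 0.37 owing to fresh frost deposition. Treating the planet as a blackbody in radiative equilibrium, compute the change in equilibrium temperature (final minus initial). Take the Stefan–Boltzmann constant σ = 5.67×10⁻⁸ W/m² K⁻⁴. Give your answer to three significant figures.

With α = 0.266, T₁ = 127.2 K.
With α = 0.37, T₂ = 122.4 K.
ΔT = T₂ − T₁ = -4.767 K.

-4.77 kelvin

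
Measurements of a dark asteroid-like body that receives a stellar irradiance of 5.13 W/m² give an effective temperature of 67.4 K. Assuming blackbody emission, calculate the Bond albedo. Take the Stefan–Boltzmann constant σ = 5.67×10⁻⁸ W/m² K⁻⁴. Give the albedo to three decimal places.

0.088

Energy balance: S(1−α)/4 = σT⁴, so 1−α = 4σT⁴/S.
4σT⁴ = 4·5.67×10⁻⁸·(67.4)⁴ = 4.680 W/m².
Hence α = 1 − 4.680/5.130 = 0.0876.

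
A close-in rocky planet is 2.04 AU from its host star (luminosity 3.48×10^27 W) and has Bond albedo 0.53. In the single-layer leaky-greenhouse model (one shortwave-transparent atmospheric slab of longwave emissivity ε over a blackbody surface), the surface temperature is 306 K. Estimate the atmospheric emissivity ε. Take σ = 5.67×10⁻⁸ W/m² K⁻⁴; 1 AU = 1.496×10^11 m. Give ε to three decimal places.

0.594

d = 2.04 × 1.496×10^11 m = 3.052×10^11 m.
Flux at the orbit: S = L/(4πd²) = 3.48×10^27/(4π·(3.05×10^11)²) = 2973 W/m².
First, T_e = [2973·(1−0.53)/(4σ)]^(1/4) = 280.2 K.
Since (2−ε)/2 = (T_e/T_s)⁴ = 0.7028, ε = 0.5945.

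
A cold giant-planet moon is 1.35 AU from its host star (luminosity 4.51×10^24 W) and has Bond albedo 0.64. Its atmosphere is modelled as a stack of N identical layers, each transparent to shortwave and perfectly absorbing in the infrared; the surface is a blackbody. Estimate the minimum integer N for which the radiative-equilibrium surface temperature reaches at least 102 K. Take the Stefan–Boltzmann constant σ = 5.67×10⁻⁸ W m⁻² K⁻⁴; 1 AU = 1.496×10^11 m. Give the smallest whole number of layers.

d = 1.35 × 1.496×10^11 m = 2.020×10^11 m.
Spreading L over a sphere of radius d: S = 4.51×10^24/(4π·2.02×10^11²) = 8.799 W m⁻².
Top-of-atmosphere balance: σT_e⁴ = S(1−α)/4 = 0.7919 W m⁻² → T_e = 61.13 K.
Since T_s⁴ = (N+1)T_e⁴, we need N ≥ (T_s/T_e)⁴ − 1 = 6.750.
So N ≥ 6.750; the smallest integer is N = 7.

7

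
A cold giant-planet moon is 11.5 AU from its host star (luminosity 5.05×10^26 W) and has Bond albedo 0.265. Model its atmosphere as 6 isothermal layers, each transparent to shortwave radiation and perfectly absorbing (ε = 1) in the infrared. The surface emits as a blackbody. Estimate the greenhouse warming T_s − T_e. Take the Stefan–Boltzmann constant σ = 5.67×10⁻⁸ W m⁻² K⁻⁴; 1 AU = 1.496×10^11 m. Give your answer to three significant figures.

51.0 K

Orbital distance: d = 11.5 AU = 1.720×10^12 m.
S = L/(4πd²) = 13.58 W m⁻².
The effective emission temperature is T_e = [S(1−α)/(4σ)]^¼ = 81.45 K.
T_s = (N+1)^(1/4)·T_e = 132.5 K.
So the greenhouse effect raises the surface by 132.5 − 81.45 = 51.03 K.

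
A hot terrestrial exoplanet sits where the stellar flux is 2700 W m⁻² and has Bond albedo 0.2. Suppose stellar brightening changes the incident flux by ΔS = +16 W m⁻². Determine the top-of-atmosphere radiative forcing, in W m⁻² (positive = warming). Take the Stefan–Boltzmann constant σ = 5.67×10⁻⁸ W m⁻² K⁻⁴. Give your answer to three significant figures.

3.20 W m⁻²

TOA radiative forcing: ΔF = (1−α)ΔS/4 = 0.8·(+16)/4 = 3.200 W m⁻².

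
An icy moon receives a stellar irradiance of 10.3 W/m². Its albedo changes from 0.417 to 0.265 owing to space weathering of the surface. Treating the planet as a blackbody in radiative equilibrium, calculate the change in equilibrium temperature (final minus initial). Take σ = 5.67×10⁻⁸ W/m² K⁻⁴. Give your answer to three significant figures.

Initial: T₁ = [S(1−0.417)/(4σ)]^(1/4) = 71.73 K.
Final:   T₂ = [S(1−0.265)/(4σ)]^(1/4) = 76.01 K.
Change: 76.01 − 71.73 = 4.277 K.

4.28 kelvin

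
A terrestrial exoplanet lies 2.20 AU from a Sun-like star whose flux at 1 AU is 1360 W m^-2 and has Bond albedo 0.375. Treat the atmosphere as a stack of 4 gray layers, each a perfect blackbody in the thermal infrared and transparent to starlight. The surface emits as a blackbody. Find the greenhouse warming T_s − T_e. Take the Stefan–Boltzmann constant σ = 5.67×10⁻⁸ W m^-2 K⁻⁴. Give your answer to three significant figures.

Irradiance scales as 1/d², so S = 1360 W m^-2 × (1/2.20)² = 281.0 W m^-2.
The effective emission temperature is T_e = [S(1−α)/(4σ)]^¼ = 166.8 K.
T_s = (N+1)^(1/4)·T_e = 249.4 K.
So the greenhouse effect raises the surface by 249.4 − 166.8 = 82.63 K.

82.6 K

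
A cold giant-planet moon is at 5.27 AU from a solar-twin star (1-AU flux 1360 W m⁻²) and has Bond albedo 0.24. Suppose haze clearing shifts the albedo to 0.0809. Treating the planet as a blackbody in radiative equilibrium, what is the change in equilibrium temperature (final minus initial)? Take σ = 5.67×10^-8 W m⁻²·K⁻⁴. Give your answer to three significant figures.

Irradiance scales as 1/d², so S = 1360 W m⁻² × (1/5.27)² = 48.97 W m⁻².
With α = 0.24, T₁ = 113.2 K.
With α = 0.0809, T₂ = 118.7 K.
Change: 118.7 − 113.2 = 5.508 K.

5.51 kelvin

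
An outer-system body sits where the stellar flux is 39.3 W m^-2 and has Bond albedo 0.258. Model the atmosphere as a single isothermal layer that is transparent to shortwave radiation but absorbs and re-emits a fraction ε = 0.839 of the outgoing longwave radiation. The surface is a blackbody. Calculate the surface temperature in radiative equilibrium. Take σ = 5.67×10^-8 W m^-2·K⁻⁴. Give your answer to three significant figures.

122 K

At the top of the atmosphere, σT_e⁴ = S(1−α)/4 = 7.290 W m^-2, giving T_e = 106.5 K.
Surface balance with a leaky layer gives σT_s⁴ = σT_e⁴·2/(2−ε), so T_s = T_e·[2/(2−0.839)]^(1/4) = 122.0 K.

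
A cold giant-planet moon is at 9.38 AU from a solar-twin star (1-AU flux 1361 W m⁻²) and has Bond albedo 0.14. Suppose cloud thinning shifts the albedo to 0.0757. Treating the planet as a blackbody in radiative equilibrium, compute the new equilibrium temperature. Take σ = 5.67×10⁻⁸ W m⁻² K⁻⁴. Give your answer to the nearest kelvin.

89 K

Flux at the orbit: S = 1361/(9.38)² = 15.47 W m⁻².
With the new albedo, S(1−α₂)/4 = 3.574 W m⁻², so T₂ = 89.11 K.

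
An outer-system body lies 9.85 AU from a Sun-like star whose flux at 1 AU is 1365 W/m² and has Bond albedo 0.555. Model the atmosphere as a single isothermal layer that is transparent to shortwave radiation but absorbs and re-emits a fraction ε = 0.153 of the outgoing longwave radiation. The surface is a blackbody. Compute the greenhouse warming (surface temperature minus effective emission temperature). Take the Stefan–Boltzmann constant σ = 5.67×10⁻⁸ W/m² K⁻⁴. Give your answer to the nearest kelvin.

1 K

Irradiance scales as 1/d², so S = 1365 W/m² × (1/9.85)² = 14.07 W/m².
Effective emission temperature (TOA balance): σT_e⁴ = S(1−α)/4 = 1.565 W/m² → T_e = 72.48 K.
For a single slab of emissivity ε, T_s⁴ = 2T_e⁴/(2−ε); thus T_s = 72.48·(1.083)^(1/4) = 73.94 K.
Greenhouse warming: T_s − T_e = 1.457 K.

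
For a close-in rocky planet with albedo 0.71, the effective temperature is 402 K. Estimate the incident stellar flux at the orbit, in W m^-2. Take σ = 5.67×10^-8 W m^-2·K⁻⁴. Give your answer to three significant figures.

20400 W m^-2

From S(1−α)/4 = σT⁴: S = 4σT⁴/(1−α).
The emitted flux is σT⁴ = 1481 W m^-2.
So S = 4×1481/(1−0.71) = 20420 W m^-2.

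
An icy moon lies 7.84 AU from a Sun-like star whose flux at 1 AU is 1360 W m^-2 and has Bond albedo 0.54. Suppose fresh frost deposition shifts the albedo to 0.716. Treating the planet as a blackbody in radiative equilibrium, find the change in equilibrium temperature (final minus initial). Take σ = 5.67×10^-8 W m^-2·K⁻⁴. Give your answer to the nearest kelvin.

Irradiance scales as 1/d², so S = 1360 W m^-2 × (1/7.84)² = 22.13 W m^-2.
With α = 0.54, T₁ = 81.85 K.
Final:   T₂ = [S(1−0.716)/(4σ)]^(1/4) = 72.55 K.
ΔT = T₂ − T₁ = -9.296 K.

-9 kelvin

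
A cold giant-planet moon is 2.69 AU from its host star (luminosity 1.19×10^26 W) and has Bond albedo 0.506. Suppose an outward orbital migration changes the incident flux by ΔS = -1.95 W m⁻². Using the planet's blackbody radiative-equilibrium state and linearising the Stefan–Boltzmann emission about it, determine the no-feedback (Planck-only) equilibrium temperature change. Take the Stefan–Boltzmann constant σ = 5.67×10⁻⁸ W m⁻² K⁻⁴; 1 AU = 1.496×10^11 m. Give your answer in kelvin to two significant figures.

d = 2.69 × 1.496×10^11 m = 4.024×10^11 m.
Flux at the orbit: S = L/(4πd²) = 1.19×10^26/(4π·(4.02×10^11)²) = 58.47 W m⁻².
Unperturbed T_e = [58.47·(1−0.506)/(4σ)]^¼ = 106.2 K.
ΔF = Δ[S(1−α)]/4 = (1−0.506)·-1.95/4 = -0.2408 W m⁻².
Linearising σT⁴ gives d(σT⁴)/dT = 4σT_e³ = 0.2719 W m⁻² per K.
Hence the no-feedback warming is ΔF/(4σT_e³) = -0.886 K.

-0.89 kelvin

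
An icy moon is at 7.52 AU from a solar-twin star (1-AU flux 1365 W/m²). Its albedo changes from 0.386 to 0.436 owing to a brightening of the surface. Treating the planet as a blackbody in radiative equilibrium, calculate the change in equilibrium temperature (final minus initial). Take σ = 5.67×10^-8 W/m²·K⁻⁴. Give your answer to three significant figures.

Irradiance scales as 1/d², so S = 1365 W/m² × (1/7.52)² = 24.14 W/m².
Before: T₁ = [24.14·0.614/(4σ)]^(1/4) = 89.91 K.
With α = 0.436, T₂ = 88.02 K.
Change: 88.02 − 89.91 = -1.889 K.

-1.89 K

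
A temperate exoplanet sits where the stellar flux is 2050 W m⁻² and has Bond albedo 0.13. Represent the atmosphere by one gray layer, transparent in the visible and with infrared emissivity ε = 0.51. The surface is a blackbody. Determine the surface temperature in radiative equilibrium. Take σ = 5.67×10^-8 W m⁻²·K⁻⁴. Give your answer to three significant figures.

At the top of the atmosphere, σT_e⁴ = S(1−α)/4 = 445.9 W m⁻², giving T_e = 297.8 K.
The surface balance (absorbed SW + ε·downward IR = σT_s⁴) with T_a⁴ = T_s⁴/2 reduces to T_s = T_e·[2/(2−ε)]^¼ = 320.5 K.

321 K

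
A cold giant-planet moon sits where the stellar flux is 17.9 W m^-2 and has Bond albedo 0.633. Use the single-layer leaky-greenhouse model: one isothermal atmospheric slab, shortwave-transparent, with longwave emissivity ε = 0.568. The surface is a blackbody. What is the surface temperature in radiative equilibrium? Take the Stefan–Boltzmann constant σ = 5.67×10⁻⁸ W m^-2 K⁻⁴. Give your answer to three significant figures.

The planet radiates to space at T_e = [S(1−α)/(4σ)]^(1/4) = 73.36 K.
For a single slab of emissivity ε, T_s⁴ = 2T_e⁴/(2−ε); thus T_s = 73.36·(1.397)^(1/4) = 79.75 K.

79.8 K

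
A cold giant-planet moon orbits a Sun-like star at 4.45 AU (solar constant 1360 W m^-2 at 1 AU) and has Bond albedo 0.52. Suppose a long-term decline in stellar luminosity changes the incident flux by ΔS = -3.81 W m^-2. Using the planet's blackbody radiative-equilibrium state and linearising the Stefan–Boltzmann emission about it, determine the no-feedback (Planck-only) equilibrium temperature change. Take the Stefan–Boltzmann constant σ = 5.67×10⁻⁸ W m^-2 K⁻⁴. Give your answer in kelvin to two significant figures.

By the inverse-square law, S = 1360/4.45² = 68.68 W m^-2.
Unperturbed T_e = [68.68·(1−0.52)/(4σ)]^¼ = 109.8 K.
Only a fraction (1−α) is absorbed and it's spread over 4πR², so ΔF = (1−α)ΔS/4 = -0.4572 W m^-2.
Linearising σT⁴ gives d(σT⁴)/dT = 4σT_e³ = 0.3002 W m^-2 per K.
So ΔT₀ = -0.4572/0.3002 = -1.52 K.

-1.5 kelvin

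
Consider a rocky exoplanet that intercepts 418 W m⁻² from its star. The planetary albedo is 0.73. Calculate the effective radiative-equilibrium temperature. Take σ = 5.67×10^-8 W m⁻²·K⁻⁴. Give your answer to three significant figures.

The planet absorbs (1−α)S over its disc πR² and re-emits over 4πR², so the mean absorbed flux is (1−0.73)·418.0/4 = 28.22 W m⁻².
Balancing against σT⁴: T = (28.22/5.67×10⁻⁸)^(1/4) = 149.4 K.

149 kelvin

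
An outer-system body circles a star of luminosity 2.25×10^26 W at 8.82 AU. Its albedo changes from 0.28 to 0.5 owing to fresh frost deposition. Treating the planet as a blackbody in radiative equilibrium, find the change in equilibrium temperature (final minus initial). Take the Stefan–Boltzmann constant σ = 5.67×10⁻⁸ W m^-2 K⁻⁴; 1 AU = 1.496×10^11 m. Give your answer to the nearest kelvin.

Orbital distance: d = 8.82 AU = 1.319×10^12 m.
Spreading L over a sphere of radius d: S = 2.25×10^26/(4π·1.32×10^12²) = 10.28 W m^-2.
Initial: T₁ = [S(1−0.28)/(4σ)]^(1/4) = 75.59 K.
Final:   T₂ = [S(1−0.5)/(4σ)]^(1/4) = 69.00 K.
Change: 69.00 − 75.59 = -6.586 K.

-7 K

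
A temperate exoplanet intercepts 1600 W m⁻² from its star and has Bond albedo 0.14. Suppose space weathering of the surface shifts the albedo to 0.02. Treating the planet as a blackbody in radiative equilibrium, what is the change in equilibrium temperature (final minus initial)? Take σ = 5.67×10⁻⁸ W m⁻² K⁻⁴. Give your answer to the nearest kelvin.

Before: T₁ = [1600·0.86/(4σ)]^(1/4) = 279.1 K.
After:  T₂ = [1600·0.98/(4σ)]^(1/4) = 288.4 K.
ΔT = T₂ − T₁ = 9.264 K.

9 K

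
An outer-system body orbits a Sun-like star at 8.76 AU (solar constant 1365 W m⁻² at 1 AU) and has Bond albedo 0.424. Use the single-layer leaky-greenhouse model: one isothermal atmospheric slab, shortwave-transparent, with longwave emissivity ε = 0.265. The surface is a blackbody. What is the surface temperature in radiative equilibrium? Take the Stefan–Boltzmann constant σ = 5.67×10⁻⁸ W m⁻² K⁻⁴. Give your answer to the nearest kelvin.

85 K

Irradiance scales as 1/d², so S = 1365 W m⁻² × (1/8.76)² = 17.79 W m⁻².
Effective emission temperature (TOA balance): σT_e⁴ = S(1−α)/4 = 2.561 W m⁻² → T_e = 81.98 K.
For a single slab of emissivity ε, T_s⁴ = 2T_e⁴/(2−ε); thus T_s = 81.98·(1.153)^(1/4) = 84.95 K.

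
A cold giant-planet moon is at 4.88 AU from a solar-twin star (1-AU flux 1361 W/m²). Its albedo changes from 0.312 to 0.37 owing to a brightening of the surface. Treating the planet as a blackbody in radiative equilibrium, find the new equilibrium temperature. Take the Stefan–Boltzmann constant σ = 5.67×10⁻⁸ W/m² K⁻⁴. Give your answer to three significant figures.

Flux at the orbit: S = 1361/(4.88)² = 57.15 W/m².
T₂ = [S(1−α₂)/(4σ)]^(1/4) = [57.15·0.63/(4σ)]^(1/4) = 112.2 K.

112 K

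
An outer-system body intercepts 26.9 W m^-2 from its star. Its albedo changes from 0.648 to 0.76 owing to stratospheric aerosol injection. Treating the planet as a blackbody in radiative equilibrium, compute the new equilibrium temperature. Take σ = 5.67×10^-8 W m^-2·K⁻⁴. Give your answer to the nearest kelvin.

73 K

T₂ = [S(1−α₂)/(4σ)]^(1/4) = [26.90·0.24/(4σ)]^(1/4) = 73.04 K.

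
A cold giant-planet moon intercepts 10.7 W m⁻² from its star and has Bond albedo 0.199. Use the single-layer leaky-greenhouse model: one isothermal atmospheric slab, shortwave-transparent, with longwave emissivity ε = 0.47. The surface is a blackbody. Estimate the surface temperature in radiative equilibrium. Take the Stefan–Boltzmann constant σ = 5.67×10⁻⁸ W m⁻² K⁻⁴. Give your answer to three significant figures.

Effective emission temperature (TOA balance): σT_e⁴ = S(1−α)/4 = 2.143 W m⁻² → T_e = 78.40 K.
Surface balance with a leaky layer gives σT_s⁴ = σT_e⁴·2/(2−ε), so T_s = T_e·[2/(2−0.47)]^(1/4) = 83.84 K.

83.8 kelvin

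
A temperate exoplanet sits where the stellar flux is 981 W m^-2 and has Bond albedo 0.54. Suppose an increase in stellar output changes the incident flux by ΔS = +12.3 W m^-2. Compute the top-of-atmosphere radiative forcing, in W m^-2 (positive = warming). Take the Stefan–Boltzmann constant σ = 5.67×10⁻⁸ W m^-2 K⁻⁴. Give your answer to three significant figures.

ΔF = Δ[S(1−α)]/4 = (1−0.54)·+12.3/4 = 1.414 W m^-2.

1.41 W m^-2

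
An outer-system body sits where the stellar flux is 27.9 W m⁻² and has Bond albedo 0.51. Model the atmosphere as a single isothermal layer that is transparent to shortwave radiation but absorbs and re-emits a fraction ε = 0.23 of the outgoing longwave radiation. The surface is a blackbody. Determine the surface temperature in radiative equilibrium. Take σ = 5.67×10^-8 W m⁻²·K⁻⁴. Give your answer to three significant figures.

90.8 kelvin

At the top of the atmosphere, σT_e⁴ = S(1−α)/4 = 3.418 W m⁻², giving T_e = 88.11 K.
Surface balance with a leaky layer gives σT_s⁴ = σT_e⁴·2/(2−ε), so T_s = T_e·[2/(2−0.23)]^(1/4) = 90.85 K.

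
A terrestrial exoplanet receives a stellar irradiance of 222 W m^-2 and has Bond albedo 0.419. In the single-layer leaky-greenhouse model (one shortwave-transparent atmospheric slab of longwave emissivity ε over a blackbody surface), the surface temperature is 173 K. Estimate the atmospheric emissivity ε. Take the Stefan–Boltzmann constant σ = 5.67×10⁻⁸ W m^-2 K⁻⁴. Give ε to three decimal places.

First, T_e = [222.0·(1−0.419)/(4σ)]^(1/4) = 154.4 K.
Inverting T_s⁴ = 2T_e⁴/(2−ε): (T_e/T_s)⁴ = 0.6349, so ε = 2(1 − 0.6349) = 0.7302.

0.730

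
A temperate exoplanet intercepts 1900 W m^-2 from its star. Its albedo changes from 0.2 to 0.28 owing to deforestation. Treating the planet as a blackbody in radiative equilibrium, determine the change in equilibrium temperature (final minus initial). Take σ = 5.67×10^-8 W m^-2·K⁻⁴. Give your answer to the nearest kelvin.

With α = 0.2, T₁ = 286.1 K.
Final:   T₂ = [S(1−0.28)/(4σ)]^(1/4) = 278.7 K.
Change: 278.7 − 286.1 = -7.438 K.

-7 kelvin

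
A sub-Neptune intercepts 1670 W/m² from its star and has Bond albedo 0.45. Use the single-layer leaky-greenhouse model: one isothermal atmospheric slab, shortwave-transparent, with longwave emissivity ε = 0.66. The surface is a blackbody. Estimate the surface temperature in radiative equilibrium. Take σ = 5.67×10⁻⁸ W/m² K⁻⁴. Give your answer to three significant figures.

At the top of the atmosphere, σT_e⁴ = S(1−α)/4 = 229.6 W/m², giving T_e = 252.3 K.
The surface balance (absorbed SW + ε·downward IR = σT_s⁴) with T_a⁴ = T_s⁴/2 reduces to T_s = T_e·[2/(2−ε)]^¼ = 278.8 K.

279 K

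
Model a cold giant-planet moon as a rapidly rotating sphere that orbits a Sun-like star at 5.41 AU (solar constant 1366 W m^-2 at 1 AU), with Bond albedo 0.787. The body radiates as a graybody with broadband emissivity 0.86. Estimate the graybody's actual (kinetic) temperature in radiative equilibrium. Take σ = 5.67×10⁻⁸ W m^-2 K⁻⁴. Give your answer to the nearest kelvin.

84 K

Irradiance scales as 1/d², so S = 1366 W m^-2 × (1/5.41)² = 46.67 W m^-2.
The planet absorbs (1−α)S over its disc πR² and re-emits over 4πR², so the mean absorbed flux is (1−0.787)·46.67/4 = 2.485 W m^-2.
Equating to εσT⁴ with ε = 0.86: T = (2.485/0.86σ)^(1/4) = 84.49 K.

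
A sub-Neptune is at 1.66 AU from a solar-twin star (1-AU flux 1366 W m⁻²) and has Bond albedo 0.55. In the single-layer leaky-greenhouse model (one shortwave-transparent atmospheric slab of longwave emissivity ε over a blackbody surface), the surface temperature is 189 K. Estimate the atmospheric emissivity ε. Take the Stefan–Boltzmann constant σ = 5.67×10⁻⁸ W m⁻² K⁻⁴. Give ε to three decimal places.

By the inverse-square law, S = 1366/1.66² = 495.7 W m⁻².
Effective temperature: T_e = [S(1−α)/(4σ)]^(1/4) = 177.1 K.
T_s⁴ = T_e⁴·2/(2−ε) → ε = 2 − 2(T_e/T_s)⁴ = 2 − 2·(177.1/189)⁴ = 0.4583.

0.458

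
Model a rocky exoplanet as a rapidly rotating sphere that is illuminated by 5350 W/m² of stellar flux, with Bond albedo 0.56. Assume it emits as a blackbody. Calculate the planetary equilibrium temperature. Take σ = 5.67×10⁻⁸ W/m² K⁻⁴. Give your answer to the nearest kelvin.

319 K

Averaging over the sphere, the absorbed flux is S(1−α)/4 = 588.5 W/m².
Set σT⁴ = 588.5 → T = (588.5/σ)^(1/4) = 319.2 K.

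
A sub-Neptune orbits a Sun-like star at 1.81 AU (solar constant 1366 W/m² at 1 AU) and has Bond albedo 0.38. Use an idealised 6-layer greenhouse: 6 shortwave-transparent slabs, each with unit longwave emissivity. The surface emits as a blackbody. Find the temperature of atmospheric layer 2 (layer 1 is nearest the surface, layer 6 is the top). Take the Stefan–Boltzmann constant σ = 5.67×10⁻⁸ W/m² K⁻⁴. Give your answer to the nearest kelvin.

By the inverse-square law, S = 1366/1.81² = 417.0 W/m².
OLR = S(1−α)/4 = 64.63 W/m²; the top layer radiates at T_e = 183.7 K.
Each opaque layer satisfies 2T_j⁴ = T_{j−1}⁴ + T_{j+1}⁴, giving T_k⁴ = (N+1−k)T_e⁴.
T_2 = (5)^(1/4)·183.7 = 274.8 K.

275 kelvin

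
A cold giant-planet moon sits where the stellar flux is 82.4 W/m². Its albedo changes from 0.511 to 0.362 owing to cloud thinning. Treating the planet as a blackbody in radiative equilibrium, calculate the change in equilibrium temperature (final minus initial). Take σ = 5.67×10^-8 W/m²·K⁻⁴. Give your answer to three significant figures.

Initial: T₁ = [S(1−0.511)/(4σ)]^(1/4) = 115.5 K.
Final:   T₂ = [S(1−0.362)/(4σ)]^(1/4) = 123.4 K.
Change: 123.4 − 115.5 = 7.938 K.

7.94 K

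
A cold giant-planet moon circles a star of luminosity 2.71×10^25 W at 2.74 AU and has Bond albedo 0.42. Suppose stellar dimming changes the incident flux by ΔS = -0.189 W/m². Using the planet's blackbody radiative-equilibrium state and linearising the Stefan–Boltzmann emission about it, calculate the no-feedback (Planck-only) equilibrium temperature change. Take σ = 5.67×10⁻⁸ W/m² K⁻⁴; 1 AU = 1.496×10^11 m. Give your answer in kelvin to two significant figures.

-0.28 K

d = 2.74 × 1.496×10^11 m = 4.099×10^11 m.
Spreading L over a sphere of radius d: S = 2.71×10^25/(4π·4.10×10^11²) = 12.83 W/m².
Reference equilibrium: T_e = [S(1−α)/(4σ)]^(1/4) = 75.69 K.
ΔF = Δ[S(1−α)]/4 = (1−0.42)·-0.189/4 = -0.02741 W/m².
The Planck feedback parameter is 4σT_e³ = 0.09835 W/m²/K.
So ΔT₀ = -0.02741/0.09835 = -0.279 K.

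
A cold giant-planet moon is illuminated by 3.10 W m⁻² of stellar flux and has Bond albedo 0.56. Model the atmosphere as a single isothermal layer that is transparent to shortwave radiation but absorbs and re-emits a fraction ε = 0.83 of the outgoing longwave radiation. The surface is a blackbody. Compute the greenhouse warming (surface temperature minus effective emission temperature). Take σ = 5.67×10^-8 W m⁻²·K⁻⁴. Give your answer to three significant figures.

Effective emission temperature (TOA balance): σT_e⁴ = S(1−α)/4 = 0.3410 W m⁻² → T_e = 49.52 K.
The surface balance (absorbed SW + ε·downward IR = σT_s⁴) with T_a⁴ = T_s⁴/2 reduces to T_s = T_e·[2/(2−ε)]^¼ = 56.62 K.
The atmosphere warms the surface by 7.103 K.

7.10 K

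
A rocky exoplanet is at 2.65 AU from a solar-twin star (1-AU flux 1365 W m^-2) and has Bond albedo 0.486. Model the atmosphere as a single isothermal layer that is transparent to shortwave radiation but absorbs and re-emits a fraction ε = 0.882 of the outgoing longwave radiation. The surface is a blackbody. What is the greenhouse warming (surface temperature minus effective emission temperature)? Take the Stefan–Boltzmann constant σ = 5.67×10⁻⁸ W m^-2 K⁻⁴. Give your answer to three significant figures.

22.7 K

Flux at the orbit: S = 1365/(2.65)² = 194.4 W m^-2.
The planet radiates to space at T_e = [S(1−α)/(4σ)]^(1/4) = 144.9 K.
For a single slab of emissivity ε, T_s⁴ = 2T_e⁴/(2−ε); thus T_s = 144.9·(1.789)^(1/4) = 167.5 K.
T_s − T_e = 167.5 − 144.9 = 22.67 K.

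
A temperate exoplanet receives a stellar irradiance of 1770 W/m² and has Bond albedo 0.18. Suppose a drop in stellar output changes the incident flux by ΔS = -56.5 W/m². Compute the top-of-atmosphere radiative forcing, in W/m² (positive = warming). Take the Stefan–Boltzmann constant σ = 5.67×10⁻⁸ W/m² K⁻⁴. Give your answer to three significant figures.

TOA radiative forcing: ΔF = (1−α)ΔS/4 = 0.82·(-56.5)/4 = -11.58 W/m².

-11.6 W/m²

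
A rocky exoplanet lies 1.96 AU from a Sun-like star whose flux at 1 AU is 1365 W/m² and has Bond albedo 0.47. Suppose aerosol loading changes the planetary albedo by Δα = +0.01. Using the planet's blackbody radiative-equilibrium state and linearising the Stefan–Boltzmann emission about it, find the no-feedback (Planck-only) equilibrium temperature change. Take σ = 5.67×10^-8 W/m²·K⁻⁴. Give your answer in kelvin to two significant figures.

Irradiance scales as 1/d², so S = 1365 W/m² × (1/1.96)² = 355.3 W/m².
The baseline emission temperature is T_e = 169.8 K.
TOA radiative forcing: ΔF = −S·Δα/4 = −355.3·(+0.01)/4 = -0.8883 W/m².
The Planck feedback parameter is 4σT_e³ = 1.109 W/m²/K.
ΔT₀ = ΔF/λ_P = -0.8883/1.109 = -0.801 K.

-0.80 kelvin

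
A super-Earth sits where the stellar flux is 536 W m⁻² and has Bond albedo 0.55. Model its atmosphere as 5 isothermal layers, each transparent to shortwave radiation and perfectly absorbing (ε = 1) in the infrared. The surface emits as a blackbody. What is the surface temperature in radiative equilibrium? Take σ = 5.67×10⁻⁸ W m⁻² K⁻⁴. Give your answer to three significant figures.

283 K

OLR = S(1−α)/4 = 60.30 W m⁻²; the top layer radiates at T_e = 180.6 K.
For an N-layer opaque stack, T_s⁴ = (N+1)T_e⁴, hence T_s = (6)^(1/4)×180.6 K = 282.6 K.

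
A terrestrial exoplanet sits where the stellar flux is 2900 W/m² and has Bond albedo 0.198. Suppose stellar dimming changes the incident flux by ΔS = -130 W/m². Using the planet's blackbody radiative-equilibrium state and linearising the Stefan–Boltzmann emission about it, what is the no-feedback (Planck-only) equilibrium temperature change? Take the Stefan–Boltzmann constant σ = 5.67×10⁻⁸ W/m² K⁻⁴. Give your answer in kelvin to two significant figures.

The baseline emission temperature is T_e = 318.2 K.
Only a fraction (1−α) is absorbed and it's spread over 4πR², so ΔF = (1−α)ΔS/4 = -26.07 W/m².
Planck response: λ_P = 4σT_e³ = 4·5.67×10⁻⁸·(318.2)³ = 7.309 W/m²/K.
Hence the no-feedback warming is ΔF/(4σT_e³) = -3.57 K.

-3.6 kelvin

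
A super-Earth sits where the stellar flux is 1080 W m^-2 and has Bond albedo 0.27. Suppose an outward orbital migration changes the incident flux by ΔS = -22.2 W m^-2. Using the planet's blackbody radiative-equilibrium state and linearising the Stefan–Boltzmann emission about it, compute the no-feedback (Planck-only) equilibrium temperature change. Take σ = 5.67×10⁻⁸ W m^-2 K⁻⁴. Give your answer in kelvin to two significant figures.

The baseline emission temperature is T_e = 242.8 K.
Only a fraction (1−α) is absorbed and it's spread over 4πR², so ΔF = (1−α)ΔS/4 = -4.051 W m^-2.
Linearising σT⁴ gives d(σT⁴)/dT = 4σT_e³ = 3.247 W m^-2 per K.
Hence the no-feedback warming is ΔF/(4σT_e³) = -1.25 K.

-1.2 K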